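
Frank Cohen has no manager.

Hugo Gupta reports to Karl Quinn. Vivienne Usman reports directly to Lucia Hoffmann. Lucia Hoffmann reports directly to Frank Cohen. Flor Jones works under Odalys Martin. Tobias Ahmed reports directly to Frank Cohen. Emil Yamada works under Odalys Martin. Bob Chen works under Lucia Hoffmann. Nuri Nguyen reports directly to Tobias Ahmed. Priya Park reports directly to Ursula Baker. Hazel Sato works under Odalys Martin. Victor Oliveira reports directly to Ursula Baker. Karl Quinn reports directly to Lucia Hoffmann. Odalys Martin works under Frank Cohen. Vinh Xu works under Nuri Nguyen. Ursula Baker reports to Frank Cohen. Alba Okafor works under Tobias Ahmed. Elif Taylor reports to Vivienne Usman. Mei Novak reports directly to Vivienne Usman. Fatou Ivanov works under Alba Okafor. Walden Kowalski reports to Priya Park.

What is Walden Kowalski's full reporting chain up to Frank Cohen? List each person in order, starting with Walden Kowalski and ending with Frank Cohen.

Walden Kowalski reports to Priya Park. Priya Park reports to Ursula Baker. Ursula Baker reports to Frank Cohen. Frank Cohen is at the top.

Walden Kowalski -> Priya Park -> Ursula Baker -> Frank Cohen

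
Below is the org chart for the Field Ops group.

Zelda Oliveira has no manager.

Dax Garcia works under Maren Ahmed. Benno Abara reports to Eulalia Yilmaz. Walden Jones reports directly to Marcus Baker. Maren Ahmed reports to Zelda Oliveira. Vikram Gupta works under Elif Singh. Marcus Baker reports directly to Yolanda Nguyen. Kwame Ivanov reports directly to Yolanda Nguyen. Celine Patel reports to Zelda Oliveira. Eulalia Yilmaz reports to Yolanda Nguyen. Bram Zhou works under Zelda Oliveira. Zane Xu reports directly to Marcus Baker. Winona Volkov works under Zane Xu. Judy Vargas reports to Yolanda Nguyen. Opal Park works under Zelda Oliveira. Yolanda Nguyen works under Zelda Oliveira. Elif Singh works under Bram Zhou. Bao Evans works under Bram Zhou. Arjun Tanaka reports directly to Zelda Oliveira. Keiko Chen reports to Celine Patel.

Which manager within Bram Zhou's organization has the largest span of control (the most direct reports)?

Direct-report counts within Bram Zhou's organization: Bram Zhou has 2; Elif Singh has 1. The largest is 2, held by Bram Zhou.

Bram Zhou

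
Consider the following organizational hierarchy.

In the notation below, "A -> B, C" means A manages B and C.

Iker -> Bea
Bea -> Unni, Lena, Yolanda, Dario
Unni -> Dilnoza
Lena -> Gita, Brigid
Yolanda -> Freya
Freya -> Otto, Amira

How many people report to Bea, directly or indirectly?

Bea directly manages Unni, Lena, Yolanda, Dario. Under Unni: Dilnoza (1). Under Lena: Brigid, Gita (2). Under Yolanda: Freya, Amira, Otto (3). Dario has no reports. So Bea's organization is 4 direct reports plus everyone under them: 2 + 3 + 4 + 1 = 10.

10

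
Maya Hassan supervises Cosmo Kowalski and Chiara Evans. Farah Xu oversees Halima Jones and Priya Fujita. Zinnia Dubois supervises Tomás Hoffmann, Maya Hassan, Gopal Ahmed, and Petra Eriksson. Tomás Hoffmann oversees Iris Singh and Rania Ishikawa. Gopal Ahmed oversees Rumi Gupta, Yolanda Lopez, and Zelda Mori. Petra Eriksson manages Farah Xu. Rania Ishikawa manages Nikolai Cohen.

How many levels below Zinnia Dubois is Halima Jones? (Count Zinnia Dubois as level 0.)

Chain from Halima Jones up to Zinnia Dubois: Halima Jones → Farah Xu → Petra Eriksson → Zinnia Dubois. That is 3 steps up, so Halima Jones is 3 levels below Zinnia Dubois.

3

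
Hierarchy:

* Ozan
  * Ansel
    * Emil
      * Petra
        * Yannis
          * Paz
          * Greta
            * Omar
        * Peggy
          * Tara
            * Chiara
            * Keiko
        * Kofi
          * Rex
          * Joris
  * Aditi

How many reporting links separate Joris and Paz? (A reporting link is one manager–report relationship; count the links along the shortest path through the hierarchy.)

Joris is 2 levels below Petra, and Paz is 2 levels below Petra (their lowest common manager). The shortest path runs up from Joris to Petra and back down to Paz: 2 + 2 = 4 links.

4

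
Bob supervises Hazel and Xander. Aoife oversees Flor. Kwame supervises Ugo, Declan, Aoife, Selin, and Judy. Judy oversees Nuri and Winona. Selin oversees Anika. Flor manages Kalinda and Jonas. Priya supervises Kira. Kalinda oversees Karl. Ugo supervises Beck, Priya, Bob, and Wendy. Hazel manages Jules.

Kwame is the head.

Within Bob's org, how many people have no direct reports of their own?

2

The people in Bob's organization with no one reporting to them are Xander, Jules. That is 2.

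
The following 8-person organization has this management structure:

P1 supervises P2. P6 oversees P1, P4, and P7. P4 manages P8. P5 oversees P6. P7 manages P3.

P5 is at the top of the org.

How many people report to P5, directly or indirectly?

P5 directly manages P6. Under P6: P7, P3, P4, P8, P1, P2 (6). That's 7 in total.

7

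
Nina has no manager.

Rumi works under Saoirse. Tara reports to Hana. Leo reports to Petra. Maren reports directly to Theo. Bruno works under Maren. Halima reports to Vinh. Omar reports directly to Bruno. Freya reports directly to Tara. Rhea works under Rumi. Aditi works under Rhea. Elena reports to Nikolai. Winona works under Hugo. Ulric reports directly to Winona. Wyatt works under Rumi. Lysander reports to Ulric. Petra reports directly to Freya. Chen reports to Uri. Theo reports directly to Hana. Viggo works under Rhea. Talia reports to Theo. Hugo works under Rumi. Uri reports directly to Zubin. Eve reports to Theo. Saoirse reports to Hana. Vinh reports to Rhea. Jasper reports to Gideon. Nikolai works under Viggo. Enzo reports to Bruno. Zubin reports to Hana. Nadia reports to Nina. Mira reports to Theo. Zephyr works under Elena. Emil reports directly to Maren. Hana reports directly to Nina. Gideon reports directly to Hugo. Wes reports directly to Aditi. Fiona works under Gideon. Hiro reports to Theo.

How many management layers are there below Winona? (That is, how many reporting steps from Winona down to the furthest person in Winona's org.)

2

The longest chain under Winona runs Winona → Ulric → Lysander, which is 2 levels below Winona.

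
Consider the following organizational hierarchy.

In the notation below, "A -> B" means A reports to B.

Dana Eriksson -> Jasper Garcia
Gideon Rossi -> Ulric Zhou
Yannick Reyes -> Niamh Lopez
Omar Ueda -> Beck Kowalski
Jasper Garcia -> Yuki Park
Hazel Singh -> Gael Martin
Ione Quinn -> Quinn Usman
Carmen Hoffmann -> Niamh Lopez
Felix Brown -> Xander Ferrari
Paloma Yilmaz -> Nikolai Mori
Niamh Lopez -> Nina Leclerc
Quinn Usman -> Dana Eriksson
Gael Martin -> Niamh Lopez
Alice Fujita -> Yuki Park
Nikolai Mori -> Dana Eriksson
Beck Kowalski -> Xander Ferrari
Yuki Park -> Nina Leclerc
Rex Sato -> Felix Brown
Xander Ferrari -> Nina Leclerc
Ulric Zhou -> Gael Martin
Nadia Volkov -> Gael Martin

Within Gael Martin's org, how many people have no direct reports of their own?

3

The people in Gael Martin's organization with no one reporting to them are Gideon Rossi, Nadia Volkov, Hazel Singh. That is 3.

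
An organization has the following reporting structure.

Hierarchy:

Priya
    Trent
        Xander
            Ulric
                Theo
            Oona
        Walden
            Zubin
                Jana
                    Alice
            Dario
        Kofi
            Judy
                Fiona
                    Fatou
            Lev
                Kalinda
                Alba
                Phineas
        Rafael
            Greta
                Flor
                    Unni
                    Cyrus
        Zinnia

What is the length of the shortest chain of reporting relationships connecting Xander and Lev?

3

Xander is 1 level below Trent, and Lev is 2 levels below Trent (their lowest common manager). The shortest path runs up from Xander to Trent and back down to Lev: 1 + 2 = 3 links.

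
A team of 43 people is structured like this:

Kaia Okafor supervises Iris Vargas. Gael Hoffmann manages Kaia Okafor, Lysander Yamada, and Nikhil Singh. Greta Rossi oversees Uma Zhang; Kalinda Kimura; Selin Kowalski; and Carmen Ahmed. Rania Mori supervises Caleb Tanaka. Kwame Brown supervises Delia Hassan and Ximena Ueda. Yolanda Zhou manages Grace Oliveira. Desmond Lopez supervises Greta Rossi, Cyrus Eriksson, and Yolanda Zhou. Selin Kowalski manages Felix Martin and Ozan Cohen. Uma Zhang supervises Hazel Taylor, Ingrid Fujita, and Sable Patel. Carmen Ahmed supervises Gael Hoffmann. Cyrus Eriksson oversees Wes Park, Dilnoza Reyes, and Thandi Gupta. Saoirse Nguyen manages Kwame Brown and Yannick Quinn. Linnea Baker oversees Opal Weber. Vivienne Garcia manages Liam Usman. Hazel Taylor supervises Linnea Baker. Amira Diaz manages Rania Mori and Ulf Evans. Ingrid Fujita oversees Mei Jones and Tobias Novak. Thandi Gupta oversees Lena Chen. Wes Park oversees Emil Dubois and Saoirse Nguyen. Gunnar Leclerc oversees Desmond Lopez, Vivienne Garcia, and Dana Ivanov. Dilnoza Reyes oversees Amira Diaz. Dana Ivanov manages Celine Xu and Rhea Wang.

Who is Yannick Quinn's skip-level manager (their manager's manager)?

Wes Park

Yannick Quinn reports to Saoirse Nguyen, and Saoirse Nguyen reports to Wes Park. So Yannick Quinn's skip-level manager is Wes Park.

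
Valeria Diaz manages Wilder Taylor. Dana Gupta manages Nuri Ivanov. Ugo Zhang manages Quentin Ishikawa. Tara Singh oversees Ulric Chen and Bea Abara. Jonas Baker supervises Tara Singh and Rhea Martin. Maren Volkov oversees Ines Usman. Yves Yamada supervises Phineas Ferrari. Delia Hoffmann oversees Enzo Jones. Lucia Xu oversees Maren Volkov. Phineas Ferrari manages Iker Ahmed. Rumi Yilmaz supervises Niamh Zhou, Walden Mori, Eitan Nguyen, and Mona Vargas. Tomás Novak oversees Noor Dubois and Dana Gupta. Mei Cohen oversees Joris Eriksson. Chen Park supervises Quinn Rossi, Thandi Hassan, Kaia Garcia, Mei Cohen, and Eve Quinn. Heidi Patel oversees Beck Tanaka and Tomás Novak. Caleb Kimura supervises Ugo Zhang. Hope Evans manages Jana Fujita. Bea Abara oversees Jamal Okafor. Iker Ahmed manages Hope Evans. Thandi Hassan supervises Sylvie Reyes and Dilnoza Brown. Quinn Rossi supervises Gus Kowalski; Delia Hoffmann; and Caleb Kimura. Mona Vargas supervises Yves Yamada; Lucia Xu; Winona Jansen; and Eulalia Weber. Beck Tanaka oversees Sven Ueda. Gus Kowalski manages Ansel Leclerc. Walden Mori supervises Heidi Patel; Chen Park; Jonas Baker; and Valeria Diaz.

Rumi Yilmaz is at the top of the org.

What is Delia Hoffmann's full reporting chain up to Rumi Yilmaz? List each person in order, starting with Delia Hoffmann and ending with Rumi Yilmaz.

Delia Hoffmann reports to Quinn Rossi. Quinn Rossi reports to Chen Park. Chen Park reports to Walden Mori. Walden Mori reports to Rumi Yilmaz. Rumi Yilmaz is at the top.

Delia Hoffmann -> Quinn Rossi -> Chen Park -> Walden Mori -> Rumi Yilmaz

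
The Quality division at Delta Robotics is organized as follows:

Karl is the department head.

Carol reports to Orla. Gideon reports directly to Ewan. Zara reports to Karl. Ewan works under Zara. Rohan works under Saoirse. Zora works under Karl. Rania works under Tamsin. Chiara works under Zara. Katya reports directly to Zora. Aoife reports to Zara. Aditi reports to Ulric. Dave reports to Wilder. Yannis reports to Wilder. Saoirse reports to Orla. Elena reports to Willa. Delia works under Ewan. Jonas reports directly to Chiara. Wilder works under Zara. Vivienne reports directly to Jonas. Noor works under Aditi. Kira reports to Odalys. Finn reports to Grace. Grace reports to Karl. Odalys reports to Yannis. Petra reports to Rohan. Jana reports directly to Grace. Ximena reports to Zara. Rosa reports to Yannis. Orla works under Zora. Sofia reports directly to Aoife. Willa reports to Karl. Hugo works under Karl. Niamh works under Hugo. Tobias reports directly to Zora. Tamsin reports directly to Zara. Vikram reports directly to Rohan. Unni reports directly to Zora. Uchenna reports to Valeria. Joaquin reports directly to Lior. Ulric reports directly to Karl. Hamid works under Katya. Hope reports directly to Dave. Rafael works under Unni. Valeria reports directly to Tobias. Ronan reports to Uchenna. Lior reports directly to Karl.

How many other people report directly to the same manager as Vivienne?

Vivienne reports to Jonas, and Jonas has no other direct reports. Vivienne has 0 peers.

0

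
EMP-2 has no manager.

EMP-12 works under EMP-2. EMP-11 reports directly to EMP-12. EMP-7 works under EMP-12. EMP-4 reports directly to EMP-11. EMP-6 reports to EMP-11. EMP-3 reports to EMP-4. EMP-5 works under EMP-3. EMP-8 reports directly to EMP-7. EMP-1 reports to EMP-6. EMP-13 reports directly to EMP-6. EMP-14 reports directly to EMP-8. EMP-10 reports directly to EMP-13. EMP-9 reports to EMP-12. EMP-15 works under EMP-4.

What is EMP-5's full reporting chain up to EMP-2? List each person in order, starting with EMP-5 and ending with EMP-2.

EMP-5 reports to EMP-3. EMP-3 reports to EMP-4. EMP-4 reports to EMP-11. EMP-11 reports to EMP-12. EMP-12 reports to EMP-2. EMP-2 is at the top.

EMP-5 -> EMP-3 -> EMP-4 -> EMP-11 -> EMP-12 -> EMP-2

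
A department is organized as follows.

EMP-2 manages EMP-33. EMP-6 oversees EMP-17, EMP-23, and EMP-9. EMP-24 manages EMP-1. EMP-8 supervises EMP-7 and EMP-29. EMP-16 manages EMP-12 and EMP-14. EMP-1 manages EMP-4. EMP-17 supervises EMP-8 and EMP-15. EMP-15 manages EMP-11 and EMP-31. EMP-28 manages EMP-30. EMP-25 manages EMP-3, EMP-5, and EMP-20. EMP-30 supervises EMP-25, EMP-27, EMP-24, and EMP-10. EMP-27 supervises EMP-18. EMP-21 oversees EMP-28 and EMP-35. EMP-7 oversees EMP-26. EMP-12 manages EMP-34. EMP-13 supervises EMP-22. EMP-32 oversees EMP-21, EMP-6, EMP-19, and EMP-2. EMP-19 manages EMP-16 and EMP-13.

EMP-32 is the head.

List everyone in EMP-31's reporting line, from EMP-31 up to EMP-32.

EMP-31 -> EMP-15 -> EMP-17 -> EMP-6 -> EMP-32

EMP-31 reports to EMP-15. EMP-15 reports to EMP-17. EMP-17 reports to EMP-6. EMP-6 reports to EMP-32. EMP-32 is at the top.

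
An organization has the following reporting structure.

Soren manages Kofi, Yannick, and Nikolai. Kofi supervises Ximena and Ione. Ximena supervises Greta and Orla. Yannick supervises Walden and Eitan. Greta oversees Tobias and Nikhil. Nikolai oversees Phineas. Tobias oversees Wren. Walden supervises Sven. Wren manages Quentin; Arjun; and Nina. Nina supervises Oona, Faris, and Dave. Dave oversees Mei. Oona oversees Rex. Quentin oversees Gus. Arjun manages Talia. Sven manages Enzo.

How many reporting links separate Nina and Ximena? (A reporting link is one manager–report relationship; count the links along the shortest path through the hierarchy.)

4

Nina is in Ximena's organization: the chain from Nina up to Ximena is Nina → Wren → Tobias → Greta → Ximena, which is 4 links.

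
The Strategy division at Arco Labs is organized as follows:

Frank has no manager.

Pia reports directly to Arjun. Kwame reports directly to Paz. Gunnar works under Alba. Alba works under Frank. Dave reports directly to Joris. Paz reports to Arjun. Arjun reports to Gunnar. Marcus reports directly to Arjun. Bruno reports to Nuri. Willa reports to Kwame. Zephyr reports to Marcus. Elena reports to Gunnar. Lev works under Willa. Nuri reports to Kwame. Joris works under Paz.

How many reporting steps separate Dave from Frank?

Chain from Dave up to Frank: Dave → Joris → Paz → Arjun → Gunnar → Alba → Frank. That is 6 steps up, so Dave is 6 levels below Frank.

6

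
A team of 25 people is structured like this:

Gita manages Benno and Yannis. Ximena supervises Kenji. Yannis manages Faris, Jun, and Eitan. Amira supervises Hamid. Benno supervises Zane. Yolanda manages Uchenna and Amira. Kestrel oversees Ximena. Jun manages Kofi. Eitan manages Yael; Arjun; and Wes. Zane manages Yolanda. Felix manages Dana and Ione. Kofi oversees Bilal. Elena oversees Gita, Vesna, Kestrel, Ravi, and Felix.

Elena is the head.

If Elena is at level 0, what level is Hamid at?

Chain from Hamid up to Elena: Hamid → Amira → Yolanda → Zane → Benno → Gita → Elena. That is 6 steps up, so Hamid is 6 levels below Elena.

6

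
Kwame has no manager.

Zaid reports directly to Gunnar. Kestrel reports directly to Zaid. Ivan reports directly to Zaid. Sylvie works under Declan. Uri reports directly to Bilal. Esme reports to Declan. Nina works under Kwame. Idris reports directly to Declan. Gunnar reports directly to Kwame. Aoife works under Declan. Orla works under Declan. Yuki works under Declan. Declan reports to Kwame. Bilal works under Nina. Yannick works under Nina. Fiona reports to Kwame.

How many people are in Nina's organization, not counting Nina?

Nina directly manages Yannick, Bilal. Yannick has no reports. Under Bilal: Uri (1). So Nina's organization is 2 direct reports plus everyone under them: 1 + 2 = 3.

3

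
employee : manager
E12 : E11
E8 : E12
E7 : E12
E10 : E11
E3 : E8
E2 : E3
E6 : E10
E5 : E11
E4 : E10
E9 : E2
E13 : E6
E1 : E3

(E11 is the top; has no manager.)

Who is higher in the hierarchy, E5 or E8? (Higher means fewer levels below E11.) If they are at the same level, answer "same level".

E5 is 1 level below E11; E8 is 2. E5 is higher.

E5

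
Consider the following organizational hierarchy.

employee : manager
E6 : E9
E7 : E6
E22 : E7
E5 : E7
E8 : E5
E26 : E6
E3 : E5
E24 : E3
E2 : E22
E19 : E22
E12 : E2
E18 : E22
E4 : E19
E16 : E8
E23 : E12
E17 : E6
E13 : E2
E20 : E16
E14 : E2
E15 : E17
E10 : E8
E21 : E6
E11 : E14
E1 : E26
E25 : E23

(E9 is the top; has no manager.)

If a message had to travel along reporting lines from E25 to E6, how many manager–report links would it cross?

E25 is in E6's organization: the chain from E25 up to E6 is E25 → E23 → E12 → E2 → E22 → E7 → E6, which is 6 links.

6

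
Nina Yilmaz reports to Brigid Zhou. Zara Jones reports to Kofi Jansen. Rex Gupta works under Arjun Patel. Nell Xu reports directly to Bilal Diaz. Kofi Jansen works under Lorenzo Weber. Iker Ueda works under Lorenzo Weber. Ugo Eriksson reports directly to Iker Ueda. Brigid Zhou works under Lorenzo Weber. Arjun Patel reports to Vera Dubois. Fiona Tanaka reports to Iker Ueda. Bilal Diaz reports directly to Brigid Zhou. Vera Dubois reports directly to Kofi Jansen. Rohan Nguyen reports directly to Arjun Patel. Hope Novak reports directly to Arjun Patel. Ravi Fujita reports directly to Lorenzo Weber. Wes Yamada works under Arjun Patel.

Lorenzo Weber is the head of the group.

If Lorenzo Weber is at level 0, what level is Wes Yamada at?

Chain from Wes Yamada up to Lorenzo Weber: Wes Yamada → Arjun Patel → Vera Dubois → Kofi Jansen → Lorenzo Weber. That is 4 steps up, so Wes Yamada is 4 levels below Lorenzo Weber.

4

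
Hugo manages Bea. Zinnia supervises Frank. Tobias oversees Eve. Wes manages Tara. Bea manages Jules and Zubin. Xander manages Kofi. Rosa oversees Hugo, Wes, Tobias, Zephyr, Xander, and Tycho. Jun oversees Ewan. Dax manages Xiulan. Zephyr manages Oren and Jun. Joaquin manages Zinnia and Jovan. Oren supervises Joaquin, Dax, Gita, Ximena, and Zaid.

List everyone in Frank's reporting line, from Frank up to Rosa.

Frank -> Zinnia -> Joaquin -> Oren -> Zephyr -> Rosa

Frank reports to Zinnia. Zinnia reports to Joaquin. Joaquin reports to Oren. Oren reports to Zephyr. Zephyr reports to Rosa. Rosa is at the top.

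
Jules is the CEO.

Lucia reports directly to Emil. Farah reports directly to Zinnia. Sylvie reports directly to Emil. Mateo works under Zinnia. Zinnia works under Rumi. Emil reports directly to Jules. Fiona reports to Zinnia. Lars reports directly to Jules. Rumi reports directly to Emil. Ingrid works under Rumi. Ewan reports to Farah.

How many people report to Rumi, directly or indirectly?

6

Rumi directly manages Zinnia, Ingrid. Under Zinnia: Fiona, Farah, Ewan, Mateo (4). Ingrid has no reports. So Rumi's organization is 2 direct reports plus everyone under them: 5 + 1 = 6.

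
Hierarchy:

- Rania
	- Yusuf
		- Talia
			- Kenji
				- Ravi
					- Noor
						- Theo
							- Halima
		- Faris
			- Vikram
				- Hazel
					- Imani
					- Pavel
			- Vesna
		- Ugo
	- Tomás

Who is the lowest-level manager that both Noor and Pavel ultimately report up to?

Yusuf

Noor's chain of managers is Ravi, Kenji, Talia, Yusuf, Rania. Pavel's chain of managers is Hazel, Vikram, Faris, Yusuf, Rania. The first manager that appears in both chains is Yusuf.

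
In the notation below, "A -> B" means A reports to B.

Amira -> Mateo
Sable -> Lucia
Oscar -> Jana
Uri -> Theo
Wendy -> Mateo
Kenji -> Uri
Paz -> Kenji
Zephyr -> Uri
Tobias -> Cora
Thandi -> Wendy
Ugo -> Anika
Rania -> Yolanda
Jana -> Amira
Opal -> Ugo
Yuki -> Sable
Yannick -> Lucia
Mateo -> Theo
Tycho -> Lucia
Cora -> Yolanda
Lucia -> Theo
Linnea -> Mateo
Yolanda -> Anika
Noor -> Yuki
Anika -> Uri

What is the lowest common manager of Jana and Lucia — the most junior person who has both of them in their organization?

Jana's chain of managers is Amira, Mateo, Theo. Lucia's chain of managers is Theo. The first manager that appears in both chains is Theo.

Theo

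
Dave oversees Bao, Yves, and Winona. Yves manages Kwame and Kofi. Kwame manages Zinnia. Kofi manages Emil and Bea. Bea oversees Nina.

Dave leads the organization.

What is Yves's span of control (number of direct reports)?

Yves directly manages Kwame, Kofi. That is 2 direct reports.

2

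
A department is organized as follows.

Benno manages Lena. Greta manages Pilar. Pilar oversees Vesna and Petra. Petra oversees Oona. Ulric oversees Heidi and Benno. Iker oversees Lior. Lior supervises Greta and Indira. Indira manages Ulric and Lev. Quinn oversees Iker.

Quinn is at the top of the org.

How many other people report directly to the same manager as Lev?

1

Lev reports to Indira. Indira's other direct reports are Ulric — 1 peer.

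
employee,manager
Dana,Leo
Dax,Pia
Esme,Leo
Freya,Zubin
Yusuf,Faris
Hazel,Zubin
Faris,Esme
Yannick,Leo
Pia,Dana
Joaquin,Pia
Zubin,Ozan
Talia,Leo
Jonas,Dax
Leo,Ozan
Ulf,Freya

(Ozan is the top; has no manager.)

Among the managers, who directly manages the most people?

Leo

Direct-report counts: Ozan has 2; Zubin has 2; Freya has 1; Leo has 4; Dana has 1; Pia has 2; Dax has 1; Esme has 1; Faris has 1. The largest is 4, held by Leo.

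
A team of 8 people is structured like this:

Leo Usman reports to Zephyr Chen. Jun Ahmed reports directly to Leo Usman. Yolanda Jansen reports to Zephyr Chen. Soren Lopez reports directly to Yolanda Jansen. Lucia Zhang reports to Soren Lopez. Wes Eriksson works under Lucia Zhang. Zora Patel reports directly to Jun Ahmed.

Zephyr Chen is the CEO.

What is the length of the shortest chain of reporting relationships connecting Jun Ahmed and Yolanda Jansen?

3

Jun Ahmed is 2 levels below Zephyr Chen, and Yolanda Jansen is 1 level below Zephyr Chen (their lowest common manager). The shortest path runs up from Jun Ahmed to Zephyr Chen and back down to Yolanda Jansen: 2 + 1 = 3 links.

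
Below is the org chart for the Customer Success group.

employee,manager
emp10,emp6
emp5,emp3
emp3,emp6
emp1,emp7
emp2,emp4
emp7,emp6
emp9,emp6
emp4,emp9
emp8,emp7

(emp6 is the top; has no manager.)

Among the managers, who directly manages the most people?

emp6

Direct-report counts: emp6 has 4; emp9 has 1; emp4 has 1; emp3 has 1; emp7 has 2. The largest is 4, held by emp6.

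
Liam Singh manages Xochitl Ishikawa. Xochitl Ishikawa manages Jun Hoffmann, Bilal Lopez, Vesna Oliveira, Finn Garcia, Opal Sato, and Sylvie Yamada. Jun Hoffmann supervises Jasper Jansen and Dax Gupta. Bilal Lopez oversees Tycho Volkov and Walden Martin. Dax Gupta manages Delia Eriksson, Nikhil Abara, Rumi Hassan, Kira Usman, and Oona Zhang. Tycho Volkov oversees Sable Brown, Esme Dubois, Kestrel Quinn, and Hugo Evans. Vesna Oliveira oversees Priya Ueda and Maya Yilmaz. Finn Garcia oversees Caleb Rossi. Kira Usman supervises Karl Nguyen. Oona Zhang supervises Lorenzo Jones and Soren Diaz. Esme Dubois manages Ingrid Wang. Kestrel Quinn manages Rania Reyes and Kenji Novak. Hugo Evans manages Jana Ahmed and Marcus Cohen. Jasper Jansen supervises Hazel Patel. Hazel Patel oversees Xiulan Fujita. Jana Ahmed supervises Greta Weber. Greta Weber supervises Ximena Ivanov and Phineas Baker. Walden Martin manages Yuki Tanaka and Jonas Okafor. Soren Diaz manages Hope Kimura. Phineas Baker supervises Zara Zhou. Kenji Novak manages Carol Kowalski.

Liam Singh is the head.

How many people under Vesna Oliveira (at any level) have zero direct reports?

The people in Vesna Oliveira's organization with no one reporting to them are Priya Ueda, Maya Yilmaz. That is 2.

2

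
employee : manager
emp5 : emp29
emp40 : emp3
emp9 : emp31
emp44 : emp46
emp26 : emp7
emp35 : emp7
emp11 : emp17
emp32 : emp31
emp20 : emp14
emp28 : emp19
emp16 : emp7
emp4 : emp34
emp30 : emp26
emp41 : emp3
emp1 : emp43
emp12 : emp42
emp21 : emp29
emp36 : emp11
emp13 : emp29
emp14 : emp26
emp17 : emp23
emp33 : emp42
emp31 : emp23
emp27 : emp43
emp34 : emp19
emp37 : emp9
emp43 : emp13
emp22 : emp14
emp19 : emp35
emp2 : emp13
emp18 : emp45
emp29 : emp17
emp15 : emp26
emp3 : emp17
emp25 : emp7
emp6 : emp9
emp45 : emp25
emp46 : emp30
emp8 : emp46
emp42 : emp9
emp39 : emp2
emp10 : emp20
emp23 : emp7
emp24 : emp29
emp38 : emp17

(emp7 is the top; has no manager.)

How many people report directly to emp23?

emp23 directly manages emp31, emp17. That is 2 direct reports.

2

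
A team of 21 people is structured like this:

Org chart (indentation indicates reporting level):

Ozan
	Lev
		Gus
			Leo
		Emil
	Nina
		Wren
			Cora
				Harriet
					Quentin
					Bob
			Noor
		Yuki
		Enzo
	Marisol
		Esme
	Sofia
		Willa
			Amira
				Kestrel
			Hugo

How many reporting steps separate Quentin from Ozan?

Chain from Quentin up to Ozan: Quentin → Harriet → Cora → Wren → Nina → Ozan. That is 5 steps up, so Quentin is 5 levels below Ozan.

5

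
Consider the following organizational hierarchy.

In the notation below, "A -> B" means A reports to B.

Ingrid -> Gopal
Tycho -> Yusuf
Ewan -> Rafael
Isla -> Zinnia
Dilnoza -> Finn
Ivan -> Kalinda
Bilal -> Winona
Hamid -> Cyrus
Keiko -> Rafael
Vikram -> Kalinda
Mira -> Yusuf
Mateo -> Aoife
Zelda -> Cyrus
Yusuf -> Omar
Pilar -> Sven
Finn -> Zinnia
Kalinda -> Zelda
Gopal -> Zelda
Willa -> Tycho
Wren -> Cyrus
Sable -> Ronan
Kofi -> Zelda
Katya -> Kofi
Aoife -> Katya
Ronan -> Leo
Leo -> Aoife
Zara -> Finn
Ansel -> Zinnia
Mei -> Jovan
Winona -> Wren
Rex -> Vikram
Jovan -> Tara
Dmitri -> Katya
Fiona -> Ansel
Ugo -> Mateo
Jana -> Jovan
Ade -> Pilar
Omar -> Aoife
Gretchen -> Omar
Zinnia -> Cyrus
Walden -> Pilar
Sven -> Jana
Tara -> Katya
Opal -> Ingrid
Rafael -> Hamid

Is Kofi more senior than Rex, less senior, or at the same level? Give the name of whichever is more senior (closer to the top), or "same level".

Kofi

Kofi is 2 levels below Cyrus; Rex is 4. Kofi is higher.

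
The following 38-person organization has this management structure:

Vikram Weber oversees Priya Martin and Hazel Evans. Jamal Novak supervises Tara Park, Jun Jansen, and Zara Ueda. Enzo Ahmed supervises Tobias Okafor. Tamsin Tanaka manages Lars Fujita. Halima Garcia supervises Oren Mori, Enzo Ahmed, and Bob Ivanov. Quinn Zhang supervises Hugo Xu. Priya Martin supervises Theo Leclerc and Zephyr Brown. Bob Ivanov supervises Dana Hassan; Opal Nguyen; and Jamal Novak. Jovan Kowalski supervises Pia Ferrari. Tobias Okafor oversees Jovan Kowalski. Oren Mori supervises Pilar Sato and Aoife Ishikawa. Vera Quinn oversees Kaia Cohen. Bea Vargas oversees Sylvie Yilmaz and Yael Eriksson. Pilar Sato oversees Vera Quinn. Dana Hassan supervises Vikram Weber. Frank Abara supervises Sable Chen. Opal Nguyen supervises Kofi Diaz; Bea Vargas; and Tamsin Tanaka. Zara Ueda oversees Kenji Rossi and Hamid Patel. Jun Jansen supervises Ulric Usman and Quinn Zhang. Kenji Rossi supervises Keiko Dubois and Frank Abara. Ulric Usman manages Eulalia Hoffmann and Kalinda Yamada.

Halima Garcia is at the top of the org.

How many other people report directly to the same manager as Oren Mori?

2

Oren Mori reports to Halima Garcia. Halima Garcia's other direct reports are Bob Ivanov, Enzo Ahmed — 2 peers.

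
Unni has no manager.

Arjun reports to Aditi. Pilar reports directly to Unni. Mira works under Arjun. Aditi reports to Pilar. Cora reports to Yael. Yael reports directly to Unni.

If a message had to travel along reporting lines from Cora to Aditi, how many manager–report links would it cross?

Cora is 2 levels below Unni, and Aditi is 2 levels below Unni (their lowest common manager). The shortest path runs up from Cora to Unni and back down to Aditi: 2 + 2 = 4 links.

4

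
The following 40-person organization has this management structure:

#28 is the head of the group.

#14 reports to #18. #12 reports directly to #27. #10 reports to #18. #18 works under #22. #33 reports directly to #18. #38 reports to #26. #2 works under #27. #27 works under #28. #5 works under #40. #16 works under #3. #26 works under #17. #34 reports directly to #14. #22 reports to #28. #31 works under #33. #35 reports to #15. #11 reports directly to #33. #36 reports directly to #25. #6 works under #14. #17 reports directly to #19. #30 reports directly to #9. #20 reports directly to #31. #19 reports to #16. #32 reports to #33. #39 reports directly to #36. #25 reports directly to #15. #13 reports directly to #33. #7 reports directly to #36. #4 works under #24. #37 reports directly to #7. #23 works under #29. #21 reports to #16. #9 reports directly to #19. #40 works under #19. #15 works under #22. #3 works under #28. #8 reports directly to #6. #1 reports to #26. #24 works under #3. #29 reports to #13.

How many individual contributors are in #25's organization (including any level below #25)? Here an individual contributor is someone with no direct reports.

The people in #25's organization with no one reporting to them are #39, #37. That is 2.

2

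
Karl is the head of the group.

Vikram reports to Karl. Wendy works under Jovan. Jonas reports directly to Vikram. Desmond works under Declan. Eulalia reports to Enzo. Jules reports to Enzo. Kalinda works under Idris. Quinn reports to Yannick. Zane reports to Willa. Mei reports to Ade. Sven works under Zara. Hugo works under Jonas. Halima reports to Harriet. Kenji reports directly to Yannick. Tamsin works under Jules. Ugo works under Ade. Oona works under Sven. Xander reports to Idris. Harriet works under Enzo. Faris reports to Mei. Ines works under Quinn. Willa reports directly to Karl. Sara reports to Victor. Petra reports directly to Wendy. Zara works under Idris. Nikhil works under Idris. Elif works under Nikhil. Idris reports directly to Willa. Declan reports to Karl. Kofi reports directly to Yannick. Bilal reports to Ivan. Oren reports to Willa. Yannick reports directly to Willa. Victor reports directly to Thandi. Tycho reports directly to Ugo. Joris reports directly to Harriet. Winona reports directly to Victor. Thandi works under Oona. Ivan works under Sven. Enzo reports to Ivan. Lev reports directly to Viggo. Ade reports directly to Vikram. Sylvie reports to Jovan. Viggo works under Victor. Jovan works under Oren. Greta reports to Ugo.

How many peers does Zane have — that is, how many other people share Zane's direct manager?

3

Zane reports to Willa. Willa's other direct reports are Idris, Yannick, Oren — 3 peers.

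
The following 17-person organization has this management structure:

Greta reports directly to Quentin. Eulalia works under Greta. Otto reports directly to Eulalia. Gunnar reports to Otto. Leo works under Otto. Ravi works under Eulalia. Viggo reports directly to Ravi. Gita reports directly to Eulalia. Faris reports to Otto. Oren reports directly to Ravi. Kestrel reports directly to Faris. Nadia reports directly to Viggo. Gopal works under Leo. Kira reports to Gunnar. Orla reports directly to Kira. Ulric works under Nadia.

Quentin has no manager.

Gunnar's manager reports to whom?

Eulalia

Gunnar reports to Otto, and Otto reports to Eulalia. So Gunnar's skip-level manager is Eulalia.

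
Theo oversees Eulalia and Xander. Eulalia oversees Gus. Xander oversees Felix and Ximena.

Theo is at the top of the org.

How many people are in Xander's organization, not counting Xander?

Xander directly manages Felix, Ximena. Felix has no reports. Ximena has no reports. So Xander's organization is 2 direct reports plus everyone under them: 1 + 1 = 2.

2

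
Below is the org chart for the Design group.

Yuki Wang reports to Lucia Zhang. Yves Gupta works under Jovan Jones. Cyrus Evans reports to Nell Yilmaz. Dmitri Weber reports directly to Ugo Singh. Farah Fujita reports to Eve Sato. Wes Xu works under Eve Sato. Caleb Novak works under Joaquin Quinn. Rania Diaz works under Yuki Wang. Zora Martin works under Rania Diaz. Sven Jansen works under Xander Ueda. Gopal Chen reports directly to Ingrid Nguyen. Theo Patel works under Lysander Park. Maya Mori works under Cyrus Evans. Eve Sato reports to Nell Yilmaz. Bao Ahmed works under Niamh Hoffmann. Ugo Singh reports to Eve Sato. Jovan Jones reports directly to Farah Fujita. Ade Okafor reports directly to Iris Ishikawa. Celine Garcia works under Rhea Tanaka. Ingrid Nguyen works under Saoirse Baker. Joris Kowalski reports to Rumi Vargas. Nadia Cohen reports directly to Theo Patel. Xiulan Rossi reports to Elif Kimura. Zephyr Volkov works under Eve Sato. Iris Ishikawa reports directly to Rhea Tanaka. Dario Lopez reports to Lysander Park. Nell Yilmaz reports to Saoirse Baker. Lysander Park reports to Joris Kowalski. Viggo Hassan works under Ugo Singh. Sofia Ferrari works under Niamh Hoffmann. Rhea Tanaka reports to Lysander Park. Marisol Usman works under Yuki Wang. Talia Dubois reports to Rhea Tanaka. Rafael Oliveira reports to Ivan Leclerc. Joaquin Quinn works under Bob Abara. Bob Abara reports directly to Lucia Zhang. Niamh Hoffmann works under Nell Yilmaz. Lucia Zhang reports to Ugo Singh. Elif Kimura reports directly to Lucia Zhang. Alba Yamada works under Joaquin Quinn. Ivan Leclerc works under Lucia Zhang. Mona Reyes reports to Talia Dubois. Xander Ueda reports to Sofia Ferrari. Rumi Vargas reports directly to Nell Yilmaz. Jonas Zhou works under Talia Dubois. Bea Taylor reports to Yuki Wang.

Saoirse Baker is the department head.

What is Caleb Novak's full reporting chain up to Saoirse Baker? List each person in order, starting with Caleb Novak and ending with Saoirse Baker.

Caleb Novak reports to Joaquin Quinn. Joaquin Quinn reports to Bob Abara. Bob Abara reports to Lucia Zhang. Lucia Zhang reports to Ugo Singh. Ugo Singh reports to Eve Sato. Eve Sato reports to Nell Yilmaz. Nell Yilmaz reports to Saoirse Baker. Saoirse Baker is at the top.

Caleb Novak -> Joaquin Quinn -> Bob Abara -> Lucia Zhang -> Ugo Singh -> Eve Sato -> Nell Yilmaz -> Saoirse Baker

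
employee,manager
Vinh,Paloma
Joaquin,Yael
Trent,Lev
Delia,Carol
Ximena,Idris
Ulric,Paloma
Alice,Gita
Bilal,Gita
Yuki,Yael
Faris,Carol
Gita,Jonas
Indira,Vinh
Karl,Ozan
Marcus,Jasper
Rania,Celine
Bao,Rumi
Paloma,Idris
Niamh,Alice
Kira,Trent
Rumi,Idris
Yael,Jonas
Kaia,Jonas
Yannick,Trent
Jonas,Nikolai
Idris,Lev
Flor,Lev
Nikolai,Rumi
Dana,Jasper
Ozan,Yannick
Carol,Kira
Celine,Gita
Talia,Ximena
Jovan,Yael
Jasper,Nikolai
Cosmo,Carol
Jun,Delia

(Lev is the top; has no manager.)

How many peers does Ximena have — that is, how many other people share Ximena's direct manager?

Ximena reports to Idris. Idris's other direct reports are Rumi, Paloma — 2 peers.

2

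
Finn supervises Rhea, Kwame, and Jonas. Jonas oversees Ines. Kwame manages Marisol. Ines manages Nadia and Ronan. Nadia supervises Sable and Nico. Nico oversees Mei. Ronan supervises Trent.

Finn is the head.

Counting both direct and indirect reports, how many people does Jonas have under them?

7

Jonas directly manages Ines. Under Ines: Ronan, Trent, Nadia, Nico, Mei, Sable (6). That's 7 in total.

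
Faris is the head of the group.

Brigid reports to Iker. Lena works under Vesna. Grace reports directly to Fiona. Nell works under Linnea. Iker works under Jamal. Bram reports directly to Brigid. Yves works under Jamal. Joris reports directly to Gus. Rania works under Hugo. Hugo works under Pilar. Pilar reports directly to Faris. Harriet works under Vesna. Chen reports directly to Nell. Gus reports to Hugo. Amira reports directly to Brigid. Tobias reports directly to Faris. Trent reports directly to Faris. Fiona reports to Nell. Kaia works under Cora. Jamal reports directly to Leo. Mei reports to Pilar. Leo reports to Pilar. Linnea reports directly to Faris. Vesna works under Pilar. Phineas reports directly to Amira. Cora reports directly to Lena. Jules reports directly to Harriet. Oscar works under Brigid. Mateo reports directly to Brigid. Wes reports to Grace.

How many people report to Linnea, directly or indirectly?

Linnea directly manages Nell. Under Nell: Fiona, Grace, Wes, Chen (4). That's 5 in total.

5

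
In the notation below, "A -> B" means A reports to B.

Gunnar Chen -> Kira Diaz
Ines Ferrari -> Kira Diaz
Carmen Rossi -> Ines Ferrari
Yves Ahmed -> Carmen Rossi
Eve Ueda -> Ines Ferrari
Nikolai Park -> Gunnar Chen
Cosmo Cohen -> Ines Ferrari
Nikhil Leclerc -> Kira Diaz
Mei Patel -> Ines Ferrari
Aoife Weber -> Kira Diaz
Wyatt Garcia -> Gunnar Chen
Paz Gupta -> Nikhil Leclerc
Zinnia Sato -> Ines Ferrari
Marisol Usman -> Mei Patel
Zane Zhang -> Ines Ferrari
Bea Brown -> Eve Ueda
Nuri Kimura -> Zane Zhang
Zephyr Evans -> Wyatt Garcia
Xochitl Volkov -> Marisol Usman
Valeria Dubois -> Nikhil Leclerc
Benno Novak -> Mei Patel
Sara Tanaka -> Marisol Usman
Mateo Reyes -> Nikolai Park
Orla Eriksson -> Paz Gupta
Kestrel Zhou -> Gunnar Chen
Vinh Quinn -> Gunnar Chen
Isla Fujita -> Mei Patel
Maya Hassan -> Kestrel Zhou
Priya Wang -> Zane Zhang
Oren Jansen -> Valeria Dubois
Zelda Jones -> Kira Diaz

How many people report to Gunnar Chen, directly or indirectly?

7

Gunnar Chen directly manages Nikolai Park, Wyatt Garcia, Kestrel Zhou, Vinh Quinn. Under Nikolai Park: Mateo Reyes (1). Under Wyatt Garcia: Zephyr Evans (1). Under Kestrel Zhou: Maya Hassan (1). Vinh Quinn has no reports. So Gunnar Chen's organization is 4 direct reports plus everyone under them: 2 + 2 + 2 + 1 = 7.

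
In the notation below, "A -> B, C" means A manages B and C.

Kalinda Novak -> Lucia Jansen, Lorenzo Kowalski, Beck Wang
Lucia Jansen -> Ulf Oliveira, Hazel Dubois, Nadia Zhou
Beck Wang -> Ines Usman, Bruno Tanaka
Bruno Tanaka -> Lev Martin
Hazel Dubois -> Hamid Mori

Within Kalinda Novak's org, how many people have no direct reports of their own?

6

The people in Kalinda Novak's organization with no one reporting to them are Lev Martin, Ines Usman, Lorenzo Kowalski, Nadia Zhou, Hamid Mori, Ulf Oliveira. That is 6.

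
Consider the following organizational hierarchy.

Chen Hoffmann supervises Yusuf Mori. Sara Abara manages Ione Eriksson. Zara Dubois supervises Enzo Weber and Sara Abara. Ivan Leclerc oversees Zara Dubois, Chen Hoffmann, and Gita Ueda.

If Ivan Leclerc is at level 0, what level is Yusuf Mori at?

2

Chain from Yusuf Mori up to Ivan Leclerc: Yusuf Mori → Chen Hoffmann → Ivan Leclerc. That is 2 steps up, so Yusuf Mori is 2 levels below Ivan Leclerc.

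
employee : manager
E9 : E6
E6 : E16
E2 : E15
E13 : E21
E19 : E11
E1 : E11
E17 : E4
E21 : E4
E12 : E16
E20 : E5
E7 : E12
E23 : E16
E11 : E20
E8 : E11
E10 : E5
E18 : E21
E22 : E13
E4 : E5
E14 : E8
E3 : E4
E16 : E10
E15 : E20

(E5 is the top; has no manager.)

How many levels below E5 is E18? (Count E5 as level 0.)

3

Chain from E18 up to E5: E18 → E21 → E4 → E5. That is 3 steps up, so E18 is 3 levels below E5.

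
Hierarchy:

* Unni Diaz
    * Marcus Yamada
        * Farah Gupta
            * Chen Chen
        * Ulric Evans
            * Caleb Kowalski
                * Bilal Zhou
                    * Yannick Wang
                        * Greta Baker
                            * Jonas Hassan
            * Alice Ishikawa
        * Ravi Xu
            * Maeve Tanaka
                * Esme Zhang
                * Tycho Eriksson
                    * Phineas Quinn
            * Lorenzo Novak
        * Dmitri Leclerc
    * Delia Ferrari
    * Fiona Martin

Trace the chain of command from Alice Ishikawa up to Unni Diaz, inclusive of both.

Alice Ishikawa -> Ulric Evans -> Marcus Yamada -> Unni Diaz

Alice Ishikawa reports to Ulric Evans. Ulric Evans reports to Marcus Yamada. Marcus Yamada reports to Unni Diaz. Unni Diaz is at the top.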